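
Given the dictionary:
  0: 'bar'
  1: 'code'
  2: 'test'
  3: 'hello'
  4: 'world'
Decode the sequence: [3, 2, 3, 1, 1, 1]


Look up each index in the dictionary:
  3 -> 'hello'
  2 -> 'test'
  3 -> 'hello'
  1 -> 'code'
  1 -> 'code'
  1 -> 'code'

Decoded: "hello test hello code code code"


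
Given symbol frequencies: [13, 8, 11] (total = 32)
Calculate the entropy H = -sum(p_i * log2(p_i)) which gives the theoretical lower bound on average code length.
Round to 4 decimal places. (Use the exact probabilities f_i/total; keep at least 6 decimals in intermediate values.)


Per-symbol terms -p_i * log2(p_i) with p_i = f_i/32:
  p = 13/32 = 0.406250: log2(p) = -1.299560, -p*log2(p) = 0.527946
  p = 8/32 = 0.250000: log2(p) = -2.000000, -p*log2(p) = 0.500000
  p = 11/32 = 0.343750: log2(p) = -1.540568, -p*log2(p) = 0.529570
H = 0.527946 + 0.500000 + 0.529570 = 1.557516

H = 1.5575 bits/symbol


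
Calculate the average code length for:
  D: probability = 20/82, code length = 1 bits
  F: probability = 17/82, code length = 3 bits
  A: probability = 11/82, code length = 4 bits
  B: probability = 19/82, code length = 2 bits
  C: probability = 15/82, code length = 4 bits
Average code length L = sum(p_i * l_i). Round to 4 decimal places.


Weighted contributions p_i * l_i:
  D: (20/82) * 1 = 20/82
  F: (17/82) * 3 = 51/82
  A: (11/82) * 4 = 44/82
  B: (19/82) * 2 = 38/82
  C: (15/82) * 4 = 60/82
Sum = (20 + 51 + 44 + 38 + 60)/82 = 213/82

L = 213/82 = 2.5976 bits/symbol


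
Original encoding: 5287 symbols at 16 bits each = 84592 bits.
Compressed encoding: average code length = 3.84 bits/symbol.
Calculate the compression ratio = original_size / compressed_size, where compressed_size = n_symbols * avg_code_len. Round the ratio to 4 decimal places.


original_size = n_symbols * orig_bits = 5287 * 16 = 84592 bits
compressed_size = n_symbols * avg_code_len = 5287 * 3.84 = 20302.08 bits
ratio = original_size / compressed_size = 84592 / 20302.08 = 4.1667

Compression ratio = 4.1667


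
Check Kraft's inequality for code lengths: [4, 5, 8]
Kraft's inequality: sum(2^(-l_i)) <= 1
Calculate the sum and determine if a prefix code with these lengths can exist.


Sum = 2^(-4) + 2^(-5) + 2^(-8)
    = 0.0625 + 0.03125 + 0.00390625
    = 25/256 = 0.09765625
Since 0.09765625 <= 1, Kraft's inequality IS satisfied.
A prefix code with these lengths CAN exist.

Kraft sum = 0.09765625. Satisfied.


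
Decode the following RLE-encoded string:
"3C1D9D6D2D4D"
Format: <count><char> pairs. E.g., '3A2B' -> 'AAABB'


Expanding each <count><char> pair:
  3C -> 'CCC'
  1D -> 'D'
  9D -> 'DDDDDDDDD'
  6D -> 'DDDDDD'
  2D -> 'DD'
  4D -> 'DDDD'

Decoded = CCCDDDDDDDDDDDDDDDDDDDDDD


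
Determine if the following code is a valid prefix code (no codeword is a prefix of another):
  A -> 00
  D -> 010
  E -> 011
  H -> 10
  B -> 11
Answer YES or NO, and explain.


Checking each pair (does one codeword prefix another?):
  A='00' vs D='010': no prefix
  A='00' vs E='011': no prefix
  A='00' vs H='10': no prefix
  A='00' vs B='11': no prefix
  D='010' vs A='00': no prefix
  D='010' vs E='011': no prefix
  D='010' vs H='10': no prefix
  D='010' vs B='11': no prefix
  E='011' vs A='00': no prefix
  E='011' vs D='010': no prefix
  E='011' vs H='10': no prefix
  E='011' vs B='11': no prefix
  H='10' vs A='00': no prefix
  H='10' vs D='010': no prefix
  H='10' vs E='011': no prefix
  H='10' vs B='11': no prefix
  B='11' vs A='00': no prefix
  B='11' vs D='010': no prefix
  B='11' vs E='011': no prefix
  B='11' vs H='10': no prefix
No violation found over all pairs.

YES -- this is a valid prefix code. No codeword is a prefix of any other codeword.


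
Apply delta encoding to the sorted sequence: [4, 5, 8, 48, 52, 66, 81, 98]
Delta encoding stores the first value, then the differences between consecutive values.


First value: 4
Deltas:
  5 - 4 = 1
  8 - 5 = 3
  48 - 8 = 40
  52 - 48 = 4
  66 - 52 = 14
  81 - 66 = 15
  98 - 81 = 17


Delta encoded: [4, 1, 3, 40, 4, 14, 15, 17]


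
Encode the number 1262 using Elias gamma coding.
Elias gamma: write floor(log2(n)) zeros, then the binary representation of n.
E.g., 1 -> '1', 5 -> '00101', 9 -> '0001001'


num_bits = floor(log2(1262)) + 1 = 11
leading_zeros = num_bits - 1 = 10
binary(1262) = 10011101110

Elias gamma(1262) = '0000000000' + '10011101110' = 000000000010011101110 (21 bits)


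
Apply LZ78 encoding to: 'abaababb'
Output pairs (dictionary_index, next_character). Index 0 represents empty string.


LZ78 encoding steps:
Dictionary: {0: ''}
Step 1: w='' (idx 0), next='a' -> output (0, 'a'), add 'a' as idx 1
Step 2: w='' (idx 0), next='b' -> output (0, 'b'), add 'b' as idx 2
Step 3: w='a' (idx 1), next='a' -> output (1, 'a'), add 'aa' as idx 3
Step 4: w='b' (idx 2), next='a' -> output (2, 'a'), add 'ba' as idx 4
Step 5: w='b' (idx 2), next='b' -> output (2, 'b'), add 'bb' as idx 5


Encoded: [(0, 'a'), (0, 'b'), (1, 'a'), (2, 'a'), (2, 'b')]


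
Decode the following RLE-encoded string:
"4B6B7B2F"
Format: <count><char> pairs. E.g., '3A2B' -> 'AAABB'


Expanding each <count><char> pair:
  4B -> 'BBBB'
  6B -> 'BBBBBB'
  7B -> 'BBBBBBB'
  2F -> 'FF'

Decoded = BBBBBBBBBBBBBBBBBFF


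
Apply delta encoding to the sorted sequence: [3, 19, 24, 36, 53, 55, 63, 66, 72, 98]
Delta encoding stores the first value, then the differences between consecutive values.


First value: 3
Deltas:
  19 - 3 = 16
  24 - 19 = 5
  36 - 24 = 12
  53 - 36 = 17
  55 - 53 = 2
  63 - 55 = 8
  66 - 63 = 3
  72 - 66 = 6
  98 - 72 = 26


Delta encoded: [3, 16, 5, 12, 17, 2, 8, 3, 6, 26]


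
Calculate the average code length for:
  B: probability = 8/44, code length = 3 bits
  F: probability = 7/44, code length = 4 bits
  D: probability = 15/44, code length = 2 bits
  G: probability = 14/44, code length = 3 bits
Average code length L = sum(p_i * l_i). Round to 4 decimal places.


Weighted contributions p_i * l_i:
  B: (8/44) * 3 = 24/44
  F: (7/44) * 4 = 28/44
  D: (15/44) * 2 = 30/44
  G: (14/44) * 3 = 42/44
Sum = (24 + 28 + 30 + 42)/44 = 124/44

L = 124/44 = 2.8182 bits/symbol


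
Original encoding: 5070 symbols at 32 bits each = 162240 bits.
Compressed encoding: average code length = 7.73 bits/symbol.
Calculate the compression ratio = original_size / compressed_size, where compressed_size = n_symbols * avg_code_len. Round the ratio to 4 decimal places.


original_size = n_symbols * orig_bits = 5070 * 32 = 162240 bits
compressed_size = n_symbols * avg_code_len = 5070 * 7.73 = 39191.1 bits
ratio = original_size / compressed_size = 162240 / 39191.1 = 4.1397

Compression ratio = 4.1397


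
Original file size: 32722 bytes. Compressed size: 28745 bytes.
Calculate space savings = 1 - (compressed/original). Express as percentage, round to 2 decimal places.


ratio = compressed/original = 28745/32722 = 0.878461
savings = 1 - ratio = 1 - 0.878461 = 0.121539
as a percentage: 0.121539 * 100 = 12.15%

Space savings = 1 - 28745/32722 = 12.15%


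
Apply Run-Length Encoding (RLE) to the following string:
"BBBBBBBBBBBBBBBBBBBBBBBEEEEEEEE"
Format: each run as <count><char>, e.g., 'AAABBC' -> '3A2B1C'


Scanning runs left to right:
  i=0: run of 'B' x 23 -> '23B'
  i=23: run of 'E' x 8 -> '8E'

RLE = 23B8E


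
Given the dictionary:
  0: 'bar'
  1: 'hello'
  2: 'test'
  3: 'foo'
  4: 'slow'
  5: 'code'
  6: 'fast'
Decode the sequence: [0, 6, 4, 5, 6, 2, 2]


Look up each index in the dictionary:
  0 -> 'bar'
  6 -> 'fast'
  4 -> 'slow'
  5 -> 'code'
  6 -> 'fast'
  2 -> 'test'
  2 -> 'test'

Decoded: "bar fast slow code fast test test"


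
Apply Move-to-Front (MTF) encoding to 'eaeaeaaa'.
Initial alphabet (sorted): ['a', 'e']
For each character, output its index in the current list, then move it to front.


MTF encoding:
'e': index 1 in ['a', 'e'] -> ['e', 'a']
'a': index 1 in ['e', 'a'] -> ['a', 'e']
'e': index 1 in ['a', 'e'] -> ['e', 'a']
'a': index 1 in ['e', 'a'] -> ['a', 'e']
'e': index 1 in ['a', 'e'] -> ['e', 'a']
'a': index 1 in ['e', 'a'] -> ['a', 'e']
'a': index 0 in ['a', 'e'] -> ['a', 'e']
'a': index 0 in ['a', 'e'] -> ['a', 'e']


Output: [1, 1, 1, 1, 1, 1, 0, 0]


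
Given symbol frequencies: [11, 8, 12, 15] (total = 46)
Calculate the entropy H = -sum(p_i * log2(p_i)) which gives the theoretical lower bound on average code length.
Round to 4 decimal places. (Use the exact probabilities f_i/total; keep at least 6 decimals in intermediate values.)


Per-symbol terms -p_i * log2(p_i) with p_i = f_i/46:
  p = 11/46 = 0.239130: log2(p) = -2.064130, -p*log2(p) = 0.493596
  p = 8/46 = 0.173913: log2(p) = -2.523562, -p*log2(p) = 0.438880
  p = 12/46 = 0.260870: log2(p) = -1.938599, -p*log2(p) = 0.505722
  p = 15/46 = 0.326087: log2(p) = -1.616671, -p*log2(p) = 0.527175
H = 0.493596 + 0.438880 + 0.505722 + 0.527175 = 1.965373

H = 1.9654 bits/symbol


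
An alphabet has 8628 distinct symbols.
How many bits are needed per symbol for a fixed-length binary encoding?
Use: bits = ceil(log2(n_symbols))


log2(8628) = 13.0748
Bracket: 2^13 = 8192 < 8628 <= 2^14 = 16384
So ceil(log2(8628)) = 14

bits = ceil(log2(8628)) = ceil(13.0748) = 14 bits


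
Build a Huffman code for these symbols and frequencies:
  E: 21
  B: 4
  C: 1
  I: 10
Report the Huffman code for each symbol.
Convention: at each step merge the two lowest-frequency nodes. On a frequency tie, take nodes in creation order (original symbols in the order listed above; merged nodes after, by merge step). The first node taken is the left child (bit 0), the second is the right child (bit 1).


Huffman tree construction:
Step 1: Merge C(1) + B(4) = 5
Step 2: Merge (C+B)(5) + I(10) = 15
Step 3: Merge ((C+B)+I)(15) + E(21) = 36
Read each symbol's code off the tree from the root (left child = 0, right child = 1).

Codes:
  E: 1 (length 1)
  B: 001 (length 3)
  C: 000 (length 3)
  I: 01 (length 2)
Average code length: 56/36 = 1.5556 bits/symbol


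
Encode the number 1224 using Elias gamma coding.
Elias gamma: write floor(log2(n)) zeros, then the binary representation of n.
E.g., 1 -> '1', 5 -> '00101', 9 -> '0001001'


num_bits = floor(log2(1224)) + 1 = 11
leading_zeros = num_bits - 1 = 10
binary(1224) = 10011001000

Elias gamma(1224) = '0000000000' + '10011001000' = 000000000010011001000 (21 bits)


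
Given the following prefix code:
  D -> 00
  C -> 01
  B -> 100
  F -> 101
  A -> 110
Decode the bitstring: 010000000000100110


Decoding step by step:
Bits 01 -> C
Bits 00 -> D
Bits 00 -> D
Bits 00 -> D
Bits 00 -> D
Bits 00 -> D
Bits 100 -> B
Bits 110 -> A


Decoded message: CDDDDDBA


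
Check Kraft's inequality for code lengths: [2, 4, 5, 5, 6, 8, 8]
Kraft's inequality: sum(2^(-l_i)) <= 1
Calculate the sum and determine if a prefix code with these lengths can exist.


Sum = 2^(-2) + 2^(-4) + 2^(-5) + 2^(-5) + 2^(-6) + 2^(-8) + 2^(-8)
    = 0.25 + 0.0625 + 0.03125 + 0.03125 + 0.015625 + 0.00390625 + 0.00390625
    = 102/256 = 0.3984375
Since 0.3984375 <= 1, Kraft's inequality IS satisfied.
A prefix code with these lengths CAN exist.

Kraft sum = 0.3984375. Satisfied.


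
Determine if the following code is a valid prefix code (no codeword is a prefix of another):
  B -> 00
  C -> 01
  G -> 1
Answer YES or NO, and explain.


Checking each pair (does one codeword prefix another?):
  B='00' vs C='01': no prefix
  B='00' vs G='1': no prefix
  C='01' vs B='00': no prefix
  C='01' vs G='1': no prefix
  G='1' vs B='00': no prefix
  G='1' vs C='01': no prefix
No violation found over all pairs.

YES -- this is a valid prefix code. No codeword is a prefix of any other codeword.


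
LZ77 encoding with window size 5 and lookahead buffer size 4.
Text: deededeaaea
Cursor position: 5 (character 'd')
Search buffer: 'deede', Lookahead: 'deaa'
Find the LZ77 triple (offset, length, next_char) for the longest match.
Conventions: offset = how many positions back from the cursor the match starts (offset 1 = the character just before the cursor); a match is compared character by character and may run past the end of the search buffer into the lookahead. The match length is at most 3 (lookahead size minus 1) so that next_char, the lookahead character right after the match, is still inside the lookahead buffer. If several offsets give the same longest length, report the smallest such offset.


Try each offset into the search buffer:
  offset=1 (pos 4, char 'e'): match length 0
  offset=2 (pos 3, char 'd'): match length 2
  offset=3 (pos 2, char 'e'): match length 0
  offset=4 (pos 1, char 'e'): match length 0
  offset=5 (pos 0, char 'd'): match length 2
Longest match has length 2, found at offsets 2, 5; take the smallest, offset 2.
next_char = character at position 5 + 2 = 7 -> 'a'

Best match: offset=2, length=2 (matching 'de' starting at position 3)
LZ77 triple: (2, 2, 'a')


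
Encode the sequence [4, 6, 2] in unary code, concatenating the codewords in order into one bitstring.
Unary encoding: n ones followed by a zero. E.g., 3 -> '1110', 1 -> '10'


Encode each number as n ones followed by a terminating 0:
  4 -> 11110 (5 bits)
  6 -> 1111110 (7 bits)
  2 -> 110 (3 bits)
Total length = 5 + 7 + 3 = 15 bits.

Unary([4, 6, 2]) = 111101111110110 (15 bits)


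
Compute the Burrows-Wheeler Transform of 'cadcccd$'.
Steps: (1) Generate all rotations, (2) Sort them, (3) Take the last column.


Rotations (sorted):
  0: $cadcccd -> last char: d
  1: adcccd$c -> last char: c
  2: cadcccd$ -> last char: $
  3: cccd$cad -> last char: d
  4: ccd$cadc -> last char: c
  5: cd$cadcc -> last char: c
  6: d$cadccc -> last char: c
  7: dcccd$ca -> last char: a


BWT = dc$dccca


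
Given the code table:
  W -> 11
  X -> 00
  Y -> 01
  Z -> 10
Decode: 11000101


Decoding:
11 -> W
00 -> X
01 -> Y
01 -> Y


Result: WXYY


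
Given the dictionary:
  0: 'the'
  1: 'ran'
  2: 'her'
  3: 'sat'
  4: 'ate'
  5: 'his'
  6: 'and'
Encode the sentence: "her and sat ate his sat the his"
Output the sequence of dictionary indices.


Look up each word in the dictionary:
  'her' -> 2
  'and' -> 6
  'sat' -> 3
  'ate' -> 4
  'his' -> 5
  'sat' -> 3
  'the' -> 0
  'his' -> 5

Encoded: [2, 6, 3, 4, 5, 3, 0, 5]


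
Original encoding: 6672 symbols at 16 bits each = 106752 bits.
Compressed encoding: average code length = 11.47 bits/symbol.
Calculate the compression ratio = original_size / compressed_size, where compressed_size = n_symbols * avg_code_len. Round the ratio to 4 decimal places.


original_size = n_symbols * orig_bits = 6672 * 16 = 106752 bits
compressed_size = n_symbols * avg_code_len = 6672 * 11.47 = 76527.84 bits
ratio = original_size / compressed_size = 106752 / 76527.84 = 1.3949

Compression ratio = 1.3949


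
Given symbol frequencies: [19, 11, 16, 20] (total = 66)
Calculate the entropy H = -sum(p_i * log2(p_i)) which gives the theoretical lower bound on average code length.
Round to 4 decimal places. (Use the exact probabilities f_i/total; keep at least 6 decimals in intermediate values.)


Per-symbol terms -p_i * log2(p_i) with p_i = f_i/66:
  p = 19/66 = 0.287879: log2(p) = -1.796467, -p*log2(p) = 0.517165
  p = 11/66 = 0.166667: log2(p) = -2.584963, -p*log2(p) = 0.430827
  p = 16/66 = 0.242424: log2(p) = -2.044394, -p*log2(p) = 0.495611
  p = 20/66 = 0.303030: log2(p) = -1.722466, -p*log2(p) = 0.521959
H = 0.517165 + 0.430827 + 0.495611 + 0.521959 = 1.965562

H = 1.9656 bits/symbol


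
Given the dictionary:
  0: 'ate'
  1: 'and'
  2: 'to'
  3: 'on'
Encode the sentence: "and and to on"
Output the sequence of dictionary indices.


Look up each word in the dictionary:
  'and' -> 1
  'and' -> 1
  'to' -> 2
  'on' -> 3

Encoded: [1, 1, 2, 3]


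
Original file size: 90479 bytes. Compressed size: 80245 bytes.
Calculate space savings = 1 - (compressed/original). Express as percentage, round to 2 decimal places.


ratio = compressed/original = 80245/90479 = 0.886891
savings = 1 - ratio = 1 - 0.886891 = 0.113109
as a percentage: 0.113109 * 100 = 11.31%

Space savings = 1 - 80245/90479 = 11.31%


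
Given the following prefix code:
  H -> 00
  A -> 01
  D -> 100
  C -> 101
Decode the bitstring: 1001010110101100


Decoding step by step:
Bits 100 -> D
Bits 101 -> C
Bits 01 -> A
Bits 101 -> C
Bits 01 -> A
Bits 100 -> D


Decoded message: DCACAD


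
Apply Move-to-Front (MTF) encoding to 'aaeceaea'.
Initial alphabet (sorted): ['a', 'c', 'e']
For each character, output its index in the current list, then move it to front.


MTF encoding:
'a': index 0 in ['a', 'c', 'e'] -> ['a', 'c', 'e']
'a': index 0 in ['a', 'c', 'e'] -> ['a', 'c', 'e']
'e': index 2 in ['a', 'c', 'e'] -> ['e', 'a', 'c']
'c': index 2 in ['e', 'a', 'c'] -> ['c', 'e', 'a']
'e': index 1 in ['c', 'e', 'a'] -> ['e', 'c', 'a']
'a': index 2 in ['e', 'c', 'a'] -> ['a', 'e', 'c']
'e': index 1 in ['a', 'e', 'c'] -> ['e', 'a', 'c']
'a': index 1 in ['e', 'a', 'c'] -> ['a', 'e', 'c']


Output: [0, 0, 2, 2, 1, 2, 1, 1]


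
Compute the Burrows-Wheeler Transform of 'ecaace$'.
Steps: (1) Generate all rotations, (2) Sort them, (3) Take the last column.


Rotations (sorted):
  0: $ecaace -> last char: e
  1: aace$ec -> last char: c
  2: ace$eca -> last char: a
  3: caace$e -> last char: e
  4: ce$ecaa -> last char: a
  5: e$ecaac -> last char: c
  6: ecaace$ -> last char: $


BWT = ecaeac$


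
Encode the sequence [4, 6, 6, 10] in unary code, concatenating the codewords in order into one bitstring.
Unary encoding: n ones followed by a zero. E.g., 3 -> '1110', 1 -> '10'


Encode each number as n ones followed by a terminating 0:
  4 -> 11110 (5 bits)
  6 -> 1111110 (7 bits)
  6 -> 1111110 (7 bits)
  10 -> 11111111110 (11 bits)
Total length = 5 + 7 + 7 + 11 = 30 bits.

Unary([4, 6, 6, 10]) = 111101111110111111011111111110 (30 bits)


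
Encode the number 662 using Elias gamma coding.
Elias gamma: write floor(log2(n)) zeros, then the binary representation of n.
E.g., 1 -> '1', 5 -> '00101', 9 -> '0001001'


num_bits = floor(log2(662)) + 1 = 10
leading_zeros = num_bits - 1 = 9
binary(662) = 1010010110

Elias gamma(662) = '000000000' + '1010010110' = 0000000001010010110 (19 bits)


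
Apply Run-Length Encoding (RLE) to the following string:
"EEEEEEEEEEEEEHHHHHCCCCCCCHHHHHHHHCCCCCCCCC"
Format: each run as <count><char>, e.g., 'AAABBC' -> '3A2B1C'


Scanning runs left to right:
  i=0: run of 'E' x 13 -> '13E'
  i=13: run of 'H' x 5 -> '5H'
  i=18: run of 'C' x 7 -> '7C'
  i=25: run of 'H' x 8 -> '8H'
  i=33: run of 'C' x 9 -> '9C'

RLE = 13E5H7C8H9C


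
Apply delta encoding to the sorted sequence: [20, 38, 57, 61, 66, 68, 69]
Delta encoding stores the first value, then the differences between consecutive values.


First value: 20
Deltas:
  38 - 20 = 18
  57 - 38 = 19
  61 - 57 = 4
  66 - 61 = 5
  68 - 66 = 2
  69 - 68 = 1


Delta encoded: [20, 18, 19, 4, 5, 2, 1]


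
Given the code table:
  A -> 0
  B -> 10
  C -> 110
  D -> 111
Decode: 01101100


Decoding:
0 -> A
110 -> C
110 -> C
0 -> A


Result: ACCA


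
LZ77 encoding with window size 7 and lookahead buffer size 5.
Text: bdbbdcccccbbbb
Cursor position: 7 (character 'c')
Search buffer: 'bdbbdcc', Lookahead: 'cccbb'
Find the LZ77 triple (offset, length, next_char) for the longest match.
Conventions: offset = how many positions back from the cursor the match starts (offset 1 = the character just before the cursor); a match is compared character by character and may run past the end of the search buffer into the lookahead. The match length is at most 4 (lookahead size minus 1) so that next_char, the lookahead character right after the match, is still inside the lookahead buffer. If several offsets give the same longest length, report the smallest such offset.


Try each offset into the search buffer:
  offset=1 (pos 6, char 'c'): match length 3
  offset=2 (pos 5, char 'c'): match length 3
  offset=3 (pos 4, char 'd'): match length 0
  offset=4 (pos 3, char 'b'): match length 0
  offset=5 (pos 2, char 'b'): match length 0
  offset=6 (pos 1, char 'd'): match length 0
  offset=7 (pos 0, char 'b'): match length 0
Longest match has length 3, found at offsets 1, 2; take the smallest, offset 1.
next_char = character at position 7 + 3 = 10 -> 'b'

Best match: offset=1, length=3 (matching 'ccc' starting at position 6)
LZ77 triple: (1, 3, 'b')


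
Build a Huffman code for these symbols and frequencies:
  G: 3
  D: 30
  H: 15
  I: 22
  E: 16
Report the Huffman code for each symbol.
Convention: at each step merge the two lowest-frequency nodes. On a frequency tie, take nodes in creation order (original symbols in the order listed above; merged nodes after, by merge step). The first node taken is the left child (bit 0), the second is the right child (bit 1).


Huffman tree construction:
Step 1: Merge G(3) + H(15) = 18
Step 2: Merge E(16) + (G+H)(18) = 34
Step 3: Merge I(22) + D(30) = 52
Step 4: Merge (E+(G+H))(34) + (I+D)(52) = 86
Read each symbol's code off the tree from the root (left child = 0, right child = 1).

Codes:
  G: 010 (length 3)
  D: 11 (length 2)
  H: 011 (length 3)
  I: 10 (length 2)
  E: 00 (length 2)
Average code length: 190/86 = 2.2093 bits/symbol


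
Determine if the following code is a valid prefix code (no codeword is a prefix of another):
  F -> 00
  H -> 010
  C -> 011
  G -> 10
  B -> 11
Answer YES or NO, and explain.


Checking each pair (does one codeword prefix another?):
  F='00' vs H='010': no prefix
  F='00' vs C='011': no prefix
  F='00' vs G='10': no prefix
  F='00' vs B='11': no prefix
  H='010' vs F='00': no prefix
  H='010' vs C='011': no prefix
  H='010' vs G='10': no prefix
  H='010' vs B='11': no prefix
  C='011' vs F='00': no prefix
  C='011' vs H='010': no prefix
  C='011' vs G='10': no prefix
  C='011' vs B='11': no prefix
  G='10' vs F='00': no prefix
  G='10' vs H='010': no prefix
  G='10' vs C='011': no prefix
  G='10' vs B='11': no prefix
  B='11' vs F='00': no prefix
  B='11' vs H='010': no prefix
  B='11' vs C='011': no prefix
  B='11' vs G='10': no prefix
No violation found over all pairs.

YES -- this is a valid prefix code. No codeword is a prefix of any other codeword.


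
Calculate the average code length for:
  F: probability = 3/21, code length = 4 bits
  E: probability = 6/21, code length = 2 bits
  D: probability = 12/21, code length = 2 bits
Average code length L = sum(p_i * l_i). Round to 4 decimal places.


Weighted contributions p_i * l_i:
  F: (3/21) * 4 = 12/21
  E: (6/21) * 2 = 12/21
  D: (12/21) * 2 = 24/21
Sum = (12 + 12 + 24)/21 = 48/21

L = 48/21 = 2.2857 bits/symbol


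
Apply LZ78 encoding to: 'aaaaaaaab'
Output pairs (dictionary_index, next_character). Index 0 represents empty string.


LZ78 encoding steps:
Dictionary: {0: ''}
Step 1: w='' (idx 0), next='a' -> output (0, 'a'), add 'a' as idx 1
Step 2: w='a' (idx 1), next='a' -> output (1, 'a'), add 'aa' as idx 2
Step 3: w='aa' (idx 2), next='a' -> output (2, 'a'), add 'aaa' as idx 3
Step 4: w='aa' (idx 2), next='b' -> output (2, 'b'), add 'aab' as idx 4


Encoded: [(0, 'a'), (1, 'a'), (2, 'a'), (2, 'b')]


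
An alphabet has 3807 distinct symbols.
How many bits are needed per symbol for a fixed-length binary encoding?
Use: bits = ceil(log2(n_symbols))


log2(3807) = 11.8944
Bracket: 2^11 = 2048 < 3807 <= 2^12 = 4096
So ceil(log2(3807)) = 12

bits = ceil(log2(3807)) = ceil(11.8944) = 12 bits


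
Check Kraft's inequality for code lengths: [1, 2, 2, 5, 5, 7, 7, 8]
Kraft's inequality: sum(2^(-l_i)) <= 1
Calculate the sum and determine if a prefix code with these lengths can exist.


Sum = 2^(-1) + 2^(-2) + 2^(-2) + 2^(-5) + 2^(-5) + 2^(-7) + 2^(-7) + 2^(-8)
    = 0.5 + 0.25 + 0.25 + 0.03125 + 0.03125 + 0.0078125 + 0.0078125 + 0.00390625
    = 277/256 = 1.08203125
Since 1.08203125 > 1, Kraft's inequality is NOT satisfied.
A prefix code with these lengths CANNOT exist.

Kraft sum = 1.08203125. Not satisfied.


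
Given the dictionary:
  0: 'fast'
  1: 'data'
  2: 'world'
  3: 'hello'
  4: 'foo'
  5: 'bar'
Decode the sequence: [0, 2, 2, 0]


Look up each index in the dictionary:
  0 -> 'fast'
  2 -> 'world'
  2 -> 'world'
  0 -> 'fast'

Decoded: "fast world world fast"


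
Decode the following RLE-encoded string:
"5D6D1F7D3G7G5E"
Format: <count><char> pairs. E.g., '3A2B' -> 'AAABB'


Expanding each <count><char> pair:
  5D -> 'DDDDD'
  6D -> 'DDDDDD'
  1F -> 'F'
  7D -> 'DDDDDDD'
  3G -> 'GGG'
  7G -> 'GGGGGGG'
  5E -> 'EEEEE'

Decoded = DDDDDDDDDDDFDDDDDDDGGGGGGGGGGEEEEE


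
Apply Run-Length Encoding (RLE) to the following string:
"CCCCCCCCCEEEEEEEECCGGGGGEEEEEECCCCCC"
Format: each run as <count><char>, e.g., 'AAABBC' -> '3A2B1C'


Scanning runs left to right:
  i=0: run of 'C' x 9 -> '9C'
  i=9: run of 'E' x 8 -> '8E'
  i=17: run of 'C' x 2 -> '2C'
  i=19: run of 'G' x 5 -> '5G'
  i=24: run of 'E' x 6 -> '6E'
  i=30: run of 'C' x 6 -> '6C'

RLE = 9C8E2C5G6E6C


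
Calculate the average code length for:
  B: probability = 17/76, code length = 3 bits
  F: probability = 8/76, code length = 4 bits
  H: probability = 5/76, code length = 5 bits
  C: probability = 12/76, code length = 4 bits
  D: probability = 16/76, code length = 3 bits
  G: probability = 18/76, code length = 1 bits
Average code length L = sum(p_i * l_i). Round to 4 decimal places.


Weighted contributions p_i * l_i:
  B: (17/76) * 3 = 51/76
  F: (8/76) * 4 = 32/76
  H: (5/76) * 5 = 25/76
  C: (12/76) * 4 = 48/76
  D: (16/76) * 3 = 48/76
  G: (18/76) * 1 = 18/76
Sum = (51 + 32 + 25 + 48 + 48 + 18)/76 = 222/76

L = 222/76 = 2.9211 bits/symbol


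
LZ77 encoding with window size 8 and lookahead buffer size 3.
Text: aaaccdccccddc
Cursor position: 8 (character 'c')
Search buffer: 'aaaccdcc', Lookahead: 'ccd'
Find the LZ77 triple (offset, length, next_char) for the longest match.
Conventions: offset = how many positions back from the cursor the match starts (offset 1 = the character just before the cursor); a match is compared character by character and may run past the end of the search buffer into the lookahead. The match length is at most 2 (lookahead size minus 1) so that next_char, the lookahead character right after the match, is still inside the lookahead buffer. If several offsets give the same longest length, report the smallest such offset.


Try each offset into the search buffer:
  offset=1 (pos 7, char 'c'): match length 2
  offset=2 (pos 6, char 'c'): match length 2
  offset=3 (pos 5, char 'd'): match length 0
  offset=4 (pos 4, char 'c'): match length 1
  offset=5 (pos 3, char 'c'): match length 2
  offset=6 (pos 2, char 'a'): match length 0
  offset=7 (pos 1, char 'a'): match length 0
  offset=8 (pos 0, char 'a'): match length 0
Longest match has length 2, found at offsets 1, 2, 5; take the smallest, offset 1.
next_char = character at position 8 + 2 = 10 -> 'd'

Best match: offset=1, length=2 (matching 'cc' starting at position 7)
LZ77 triple: (1, 2, 'd')


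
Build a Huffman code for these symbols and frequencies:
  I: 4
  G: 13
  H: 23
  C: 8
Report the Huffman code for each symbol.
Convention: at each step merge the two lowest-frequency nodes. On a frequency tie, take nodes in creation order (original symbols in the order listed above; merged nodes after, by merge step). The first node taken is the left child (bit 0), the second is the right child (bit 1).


Huffman tree construction:
Step 1: Merge I(4) + C(8) = 12
Step 2: Merge (I+C)(12) + G(13) = 25
Step 3: Merge H(23) + ((I+C)+G)(25) = 48
Read each symbol's code off the tree from the root (left child = 0, right child = 1).

Codes:
  I: 100 (length 3)
  G: 11 (length 2)
  H: 0 (length 1)
  C: 101 (length 3)
Average code length: 85/48 = 1.7708 bits/symbol


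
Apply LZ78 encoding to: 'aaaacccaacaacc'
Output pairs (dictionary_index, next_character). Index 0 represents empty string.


LZ78 encoding steps:
Dictionary: {0: ''}
Step 1: w='' (idx 0), next='a' -> output (0, 'a'), add 'a' as idx 1
Step 2: w='a' (idx 1), next='a' -> output (1, 'a'), add 'aa' as idx 2
Step 3: w='a' (idx 1), next='c' -> output (1, 'c'), add 'ac' as idx 3
Step 4: w='' (idx 0), next='c' -> output (0, 'c'), add 'c' as idx 4
Step 5: w='c' (idx 4), next='a' -> output (4, 'a'), add 'ca' as idx 5
Step 6: w='ac' (idx 3), next='a' -> output (3, 'a'), add 'aca' as idx 6
Step 7: w='ac' (idx 3), next='c' -> output (3, 'c'), add 'acc' as idx 7


Encoded: [(0, 'a'), (1, 'a'), (1, 'c'), (0, 'c'), (4, 'a'), (3, 'a'), (3, 'c')]


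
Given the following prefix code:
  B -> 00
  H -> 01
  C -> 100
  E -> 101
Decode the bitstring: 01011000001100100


Decoding step by step:
Bits 01 -> H
Bits 01 -> H
Bits 100 -> C
Bits 00 -> B
Bits 01 -> H
Bits 100 -> C
Bits 100 -> C


Decoded message: HHCBHCC


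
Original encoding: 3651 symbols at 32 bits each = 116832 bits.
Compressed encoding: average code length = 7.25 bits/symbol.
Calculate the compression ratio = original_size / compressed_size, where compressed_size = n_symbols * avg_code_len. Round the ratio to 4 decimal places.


original_size = n_symbols * orig_bits = 3651 * 32 = 116832 bits
compressed_size = n_symbols * avg_code_len = 3651 * 7.25 = 26469.75 bits
ratio = original_size / compressed_size = 116832 / 26469.75 = 4.4138

Compression ratio = 4.4138


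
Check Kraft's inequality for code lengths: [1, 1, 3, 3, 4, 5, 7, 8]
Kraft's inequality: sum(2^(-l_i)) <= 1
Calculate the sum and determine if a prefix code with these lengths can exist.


Sum = 2^(-1) + 2^(-1) + 2^(-3) + 2^(-3) + 2^(-4) + 2^(-5) + 2^(-7) + 2^(-8)
    = 0.5 + 0.5 + 0.125 + 0.125 + 0.0625 + 0.03125 + 0.0078125 + 0.00390625
    = 347/256 = 1.35546875
Since 1.35546875 > 1, Kraft's inequality is NOT satisfied.
A prefix code with these lengths CANNOT exist.

Kraft sum = 1.35546875. Not satisfied.


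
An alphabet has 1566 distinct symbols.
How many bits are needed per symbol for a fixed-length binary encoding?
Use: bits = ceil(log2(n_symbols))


log2(1566) = 10.6129
Bracket: 2^10 = 1024 < 1566 <= 2^11 = 2048
So ceil(log2(1566)) = 11

bits = ceil(log2(1566)) = ceil(10.6129) = 11 bits


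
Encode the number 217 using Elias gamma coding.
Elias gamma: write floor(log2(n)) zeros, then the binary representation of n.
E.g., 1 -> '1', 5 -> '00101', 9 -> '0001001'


num_bits = floor(log2(217)) + 1 = 8
leading_zeros = num_bits - 1 = 7
binary(217) = 11011001

Elias gamma(217) = '0000000' + '11011001' = 000000011011001 (15 bits)


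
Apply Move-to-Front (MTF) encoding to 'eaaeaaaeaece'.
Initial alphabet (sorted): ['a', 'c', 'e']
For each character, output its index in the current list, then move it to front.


MTF encoding:
'e': index 2 in ['a', 'c', 'e'] -> ['e', 'a', 'c']
'a': index 1 in ['e', 'a', 'c'] -> ['a', 'e', 'c']
'a': index 0 in ['a', 'e', 'c'] -> ['a', 'e', 'c']
'e': index 1 in ['a', 'e', 'c'] -> ['e', 'a', 'c']
'a': index 1 in ['e', 'a', 'c'] -> ['a', 'e', 'c']
'a': index 0 in ['a', 'e', 'c'] -> ['a', 'e', 'c']
'a': index 0 in ['a', 'e', 'c'] -> ['a', 'e', 'c']
'e': index 1 in ['a', 'e', 'c'] -> ['e', 'a', 'c']
'a': index 1 in ['e', 'a', 'c'] -> ['a', 'e', 'c']
'e': index 1 in ['a', 'e', 'c'] -> ['e', 'a', 'c']
'c': index 2 in ['e', 'a', 'c'] -> ['c', 'e', 'a']
'e': index 1 in ['c', 'e', 'a'] -> ['e', 'c', 'a']


Output: [2, 1, 0, 1, 1, 0, 0, 1, 1, 1, 2, 1]


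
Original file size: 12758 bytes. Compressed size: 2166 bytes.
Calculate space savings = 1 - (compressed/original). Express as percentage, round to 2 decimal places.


ratio = compressed/original = 2166/12758 = 0.169776
savings = 1 - ratio = 1 - 0.169776 = 0.830224
as a percentage: 0.830224 * 100 = 83.02%

Space savings = 1 - 2166/12758 = 83.02%


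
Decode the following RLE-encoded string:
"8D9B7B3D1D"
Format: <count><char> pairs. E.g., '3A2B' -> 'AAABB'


Expanding each <count><char> pair:
  8D -> 'DDDDDDDD'
  9B -> 'BBBBBBBBB'
  7B -> 'BBBBBBB'
  3D -> 'DDD'
  1D -> 'D'

Decoded = DDDDDDDDBBBBBBBBBBBBBBBBDDDD


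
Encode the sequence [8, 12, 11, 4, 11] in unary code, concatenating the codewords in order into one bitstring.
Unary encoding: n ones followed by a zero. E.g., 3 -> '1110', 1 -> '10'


Encode each number as n ones followed by a terminating 0:
  8 -> 111111110 (9 bits)
  12 -> 1111111111110 (13 bits)
  11 -> 111111111110 (12 bits)
  4 -> 11110 (5 bits)
  11 -> 111111111110 (12 bits)
Total length = 9 + 13 + 12 + 5 + 12 = 51 bits.

Unary([8, 12, 11, 4, 11]) = 111111110111111111111011111111111011110111111111110 (51 bits)


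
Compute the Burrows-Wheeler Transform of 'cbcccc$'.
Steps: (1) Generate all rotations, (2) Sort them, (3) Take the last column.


Rotations (sorted):
  0: $cbcccc -> last char: c
  1: bcccc$c -> last char: c
  2: c$cbccc -> last char: c
  3: cbcccc$ -> last char: $
  4: cc$cbcc -> last char: c
  5: ccc$cbc -> last char: c
  6: cccc$cb -> last char: b


BWT = ccc$ccb


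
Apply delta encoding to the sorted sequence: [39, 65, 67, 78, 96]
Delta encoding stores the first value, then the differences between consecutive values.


First value: 39
Deltas:
  65 - 39 = 26
  67 - 65 = 2
  78 - 67 = 11
  96 - 78 = 18


Delta encoded: [39, 26, 2, 11, 18]


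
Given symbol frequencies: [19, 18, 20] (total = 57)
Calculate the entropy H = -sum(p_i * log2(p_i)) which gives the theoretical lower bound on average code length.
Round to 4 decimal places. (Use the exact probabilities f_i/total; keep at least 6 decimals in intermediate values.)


Per-symbol terms -p_i * log2(p_i) with p_i = f_i/57:
  p = 19/57 = 0.333333: log2(p) = -1.584963, -p*log2(p) = 0.528321
  p = 18/57 = 0.315789: log2(p) = -1.662965, -p*log2(p) = 0.525147
  p = 20/57 = 0.350877: log2(p) = -1.510962, -p*log2(p) = 0.530162
H = 0.528321 + 0.525147 + 0.530162 = 1.583630

H = 1.5836 bits/symbol


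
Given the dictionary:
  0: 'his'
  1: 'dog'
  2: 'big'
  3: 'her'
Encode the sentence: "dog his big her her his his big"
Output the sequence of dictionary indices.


Look up each word in the dictionary:
  'dog' -> 1
  'his' -> 0
  'big' -> 2
  'her' -> 3
  'her' -> 3
  'his' -> 0
  'his' -> 0
  'big' -> 2

Encoded: [1, 0, 2, 3, 3, 0, 0, 2]


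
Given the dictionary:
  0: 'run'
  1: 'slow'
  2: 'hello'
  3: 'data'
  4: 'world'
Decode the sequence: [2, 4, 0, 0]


Look up each index in the dictionary:
  2 -> 'hello'
  4 -> 'world'
  0 -> 'run'
  0 -> 'run'

Decoded: "hello world run run"


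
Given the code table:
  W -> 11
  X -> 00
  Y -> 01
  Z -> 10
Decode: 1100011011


Decoding:
11 -> W
00 -> X
01 -> Y
10 -> Z
11 -> W


Result: WXYZW


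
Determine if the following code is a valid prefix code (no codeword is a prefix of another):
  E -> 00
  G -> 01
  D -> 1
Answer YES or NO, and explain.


Checking each pair (does one codeword prefix another?):
  E='00' vs G='01': no prefix
  E='00' vs D='1': no prefix
  G='01' vs E='00': no prefix
  G='01' vs D='1': no prefix
  D='1' vs E='00': no prefix
  D='1' vs G='01': no prefix
No violation found over all pairs.

YES -- this is a valid prefix code. No codeword is a prefix of any other codeword.


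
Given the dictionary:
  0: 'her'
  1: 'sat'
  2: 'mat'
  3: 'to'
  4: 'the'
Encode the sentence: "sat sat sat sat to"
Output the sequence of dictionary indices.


Look up each word in the dictionary:
  'sat' -> 1
  'sat' -> 1
  'sat' -> 1
  'sat' -> 1
  'to' -> 3

Encoded: [1, 1, 1, 1, 3]


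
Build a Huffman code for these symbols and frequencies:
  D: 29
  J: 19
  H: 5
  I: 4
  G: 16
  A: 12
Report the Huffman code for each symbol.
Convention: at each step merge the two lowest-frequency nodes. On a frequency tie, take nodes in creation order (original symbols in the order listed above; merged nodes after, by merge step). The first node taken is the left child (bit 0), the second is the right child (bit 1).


Huffman tree construction:
Step 1: Merge I(4) + H(5) = 9
Step 2: Merge (I+H)(9) + A(12) = 21
Step 3: Merge G(16) + J(19) = 35
Step 4: Merge ((I+H)+A)(21) + D(29) = 50
Step 5: Merge (G+J)(35) + (((I+H)+A)+D)(50) = 85
Read each symbol's code off the tree from the root (left child = 0, right child = 1).

Codes:
  D: 11 (length 2)
  J: 01 (length 2)
  H: 1001 (length 4)
  I: 1000 (length 4)
  G: 00 (length 2)
  A: 101 (length 3)
Average code length: 200/85 = 2.3529 bits/symbol


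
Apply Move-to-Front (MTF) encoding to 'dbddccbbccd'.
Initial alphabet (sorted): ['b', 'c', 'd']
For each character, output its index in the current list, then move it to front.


MTF encoding:
'd': index 2 in ['b', 'c', 'd'] -> ['d', 'b', 'c']
'b': index 1 in ['d', 'b', 'c'] -> ['b', 'd', 'c']
'd': index 1 in ['b', 'd', 'c'] -> ['d', 'b', 'c']
'd': index 0 in ['d', 'b', 'c'] -> ['d', 'b', 'c']
'c': index 2 in ['d', 'b', 'c'] -> ['c', 'd', 'b']
'c': index 0 in ['c', 'd', 'b'] -> ['c', 'd', 'b']
'b': index 2 in ['c', 'd', 'b'] -> ['b', 'c', 'd']
'b': index 0 in ['b', 'c', 'd'] -> ['b', 'c', 'd']
'c': index 1 in ['b', 'c', 'd'] -> ['c', 'b', 'd']
'c': index 0 in ['c', 'b', 'd'] -> ['c', 'b', 'd']
'd': index 2 in ['c', 'b', 'd'] -> ['d', 'c', 'b']


Output: [2, 1, 1, 0, 2, 0, 2, 0, 1, 0, 2]


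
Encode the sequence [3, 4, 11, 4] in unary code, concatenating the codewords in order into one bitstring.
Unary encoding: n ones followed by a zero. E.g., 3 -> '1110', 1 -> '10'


Encode each number as n ones followed by a terminating 0:
  3 -> 1110 (4 bits)
  4 -> 11110 (5 bits)
  11 -> 111111111110 (12 bits)
  4 -> 11110 (5 bits)
Total length = 4 + 5 + 12 + 5 = 26 bits.

Unary([3, 4, 11, 4]) = 11101111011111111111011110 (26 bits)


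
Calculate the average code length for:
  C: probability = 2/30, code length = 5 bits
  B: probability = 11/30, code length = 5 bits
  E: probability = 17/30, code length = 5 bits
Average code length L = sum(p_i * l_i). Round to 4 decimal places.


Weighted contributions p_i * l_i:
  C: (2/30) * 5 = 10/30
  B: (11/30) * 5 = 55/30
  E: (17/30) * 5 = 85/30
Sum = (10 + 55 + 85)/30 = 150/30

L = 150/30 = 5.0000 bits/symbol


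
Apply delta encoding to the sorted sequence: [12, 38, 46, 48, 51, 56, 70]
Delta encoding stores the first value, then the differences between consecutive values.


First value: 12
Deltas:
  38 - 12 = 26
  46 - 38 = 8
  48 - 46 = 2
  51 - 48 = 3
  56 - 51 = 5
  70 - 56 = 14


Delta encoded: [12, 26, 8, 2, 3, 5, 14]


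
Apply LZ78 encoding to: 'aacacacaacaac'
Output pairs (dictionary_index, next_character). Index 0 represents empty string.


LZ78 encoding steps:
Dictionary: {0: ''}
Step 1: w='' (idx 0), next='a' -> output (0, 'a'), add 'a' as idx 1
Step 2: w='a' (idx 1), next='c' -> output (1, 'c'), add 'ac' as idx 2
Step 3: w='ac' (idx 2), next='a' -> output (2, 'a'), add 'aca' as idx 3
Step 4: w='' (idx 0), next='c' -> output (0, 'c'), add 'c' as idx 4
Step 5: w='a' (idx 1), next='a' -> output (1, 'a'), add 'aa' as idx 5
Step 6: w='c' (idx 4), next='a' -> output (4, 'a'), add 'ca' as idx 6
Step 7: w='ac' (idx 2), end of input -> output (2, '')


Encoded: [(0, 'a'), (1, 'c'), (2, 'a'), (0, 'c'), (1, 'a'), (4, 'a'), (2, '')]


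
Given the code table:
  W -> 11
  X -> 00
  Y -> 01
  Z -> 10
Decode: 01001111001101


Decoding:
01 -> Y
00 -> X
11 -> W
11 -> W
00 -> X
11 -> W
01 -> Y


Result: YXWWXWY


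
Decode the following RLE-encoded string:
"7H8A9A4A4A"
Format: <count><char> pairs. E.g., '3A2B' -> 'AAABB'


Expanding each <count><char> pair:
  7H -> 'HHHHHHH'
  8A -> 'AAAAAAAA'
  9A -> 'AAAAAAAAA'
  4A -> 'AAAA'
  4A -> 'AAAA'

Decoded = HHHHHHHAAAAAAAAAAAAAAAAAAAAAAAAA


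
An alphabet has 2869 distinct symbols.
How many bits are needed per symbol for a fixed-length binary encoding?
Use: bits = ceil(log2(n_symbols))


log2(2869) = 11.4863
Bracket: 2^11 = 2048 < 2869 <= 2^12 = 4096
So ceil(log2(2869)) = 12

bits = ceil(log2(2869)) = ceil(11.4863) = 12 bits


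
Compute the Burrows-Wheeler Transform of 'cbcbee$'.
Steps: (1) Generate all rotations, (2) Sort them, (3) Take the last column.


Rotations (sorted):
  0: $cbcbee -> last char: e
  1: bcbee$c -> last char: c
  2: bee$cbc -> last char: c
  3: cbcbee$ -> last char: $
  4: cbee$cb -> last char: b
  5: e$cbcbe -> last char: e
  6: ee$cbcb -> last char: b


BWT = ecc$beb


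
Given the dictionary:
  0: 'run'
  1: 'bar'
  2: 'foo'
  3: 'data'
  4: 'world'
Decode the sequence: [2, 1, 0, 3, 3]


Look up each index in the dictionary:
  2 -> 'foo'
  1 -> 'bar'
  0 -> 'run'
  3 -> 'data'
  3 -> 'data'

Decoded: "foo bar run data data"
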